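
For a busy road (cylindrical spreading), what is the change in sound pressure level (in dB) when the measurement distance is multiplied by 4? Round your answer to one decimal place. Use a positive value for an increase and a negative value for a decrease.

A line source loses 3 dB per doubling of distance; generally ΔL = −10·log₁₀(r₂/r₁).
ΔL = −10·log₁₀(4) = -6.02 dB.

-6.0 dB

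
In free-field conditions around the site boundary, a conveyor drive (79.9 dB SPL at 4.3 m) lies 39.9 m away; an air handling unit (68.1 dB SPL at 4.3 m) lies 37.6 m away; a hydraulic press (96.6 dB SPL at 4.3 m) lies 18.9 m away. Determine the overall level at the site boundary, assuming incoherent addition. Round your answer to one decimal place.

Propagate each source to the receiver with L = L_ref − 20·log₁₀(r/r_ref), then add intensities.
conveyor drive: 79.9 − 20·log₁₀(39.9/4.3) = 79.9 − 19.35 = 60.55 dB SPL.
air handling unit: 68.1 − 20·log₁₀(37.6/4.3) = 68.1 − 18.83 = 49.27 dB SPL.
hydraulic press: 96.6 − 20·log₁₀(18.9/4.3) = 96.6 − 12.86 = 83.74 dB SPL.
Σ 10^(L/10) = 2.378e+08 → L_total = 10·log₁₀(2.378e+08) = 83.76 dB SPL.

83.8 dB SPL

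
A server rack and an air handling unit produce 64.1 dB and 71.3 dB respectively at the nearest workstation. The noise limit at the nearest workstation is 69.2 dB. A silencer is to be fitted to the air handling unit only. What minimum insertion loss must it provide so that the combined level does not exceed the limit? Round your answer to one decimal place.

3.7 dB

The untreated sources together contribute 10^(64.1/10) = 2.570e+06, i.e. 64.10 dB.
The limit corresponds to 10^(69.2/10) = 8.318e+06; subtracting the fixed part leaves 5.747e+06 for the air handling unit, i.e. 67.59 dB.
So the air handling unit must be reduced from 71.3 to 67.59 dB: IL = 3.71 dB.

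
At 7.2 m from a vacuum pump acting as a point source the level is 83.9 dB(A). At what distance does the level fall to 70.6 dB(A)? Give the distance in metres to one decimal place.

Point-source spreading drops the level by 20·log₁₀(r₂/r₁); inverting, r₂/r₁ = 10^(ΔL/20).
r₂ = 7.2·10^((83.9−70.6)/20) = 7.2·10^(13.3/20) = 33.29 m.

33.3 m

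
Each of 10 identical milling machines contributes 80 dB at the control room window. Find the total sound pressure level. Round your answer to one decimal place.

N identical incoherent sources raise the level by 10·log₁₀ N.
L_total = 80 + 10·log₁₀(10) = 80 + 10.000 = 90.00 dB.

90.0 dB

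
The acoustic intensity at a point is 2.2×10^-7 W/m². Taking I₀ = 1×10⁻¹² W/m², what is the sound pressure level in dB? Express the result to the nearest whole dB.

I/I₀ = 2.2×10^-7/10⁻¹² = 2.2×10^5, and L = 10·log₁₀(I/I₀).
L = 10·(0.3424 + 5) = 53.42 dB.

53 dB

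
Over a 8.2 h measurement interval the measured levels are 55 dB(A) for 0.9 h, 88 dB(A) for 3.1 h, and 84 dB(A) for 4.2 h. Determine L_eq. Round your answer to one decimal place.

Weight each interval's intensity by its duration and average over T = 8.2 h:
Σ tᵢ·10^(Lᵢ/10) = 0.9·10^(55/10) + 3.1·10^(88/10) + 4.2·10^(84/10) = 3.011e+09.
L_eq = 10·log₁₀(3.011e+09/8.2) = 85.65 dB(A).

85.6 dB(A)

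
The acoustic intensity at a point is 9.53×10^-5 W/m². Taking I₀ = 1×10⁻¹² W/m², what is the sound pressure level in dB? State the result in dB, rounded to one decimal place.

I/I₀ = 9.53×10^-5/10⁻¹² = 9.53×10^7, and L = 10·log₁₀(I/I₀).
L = 10·(0.9791 + 7) = 79.79 dB.

79.8 dB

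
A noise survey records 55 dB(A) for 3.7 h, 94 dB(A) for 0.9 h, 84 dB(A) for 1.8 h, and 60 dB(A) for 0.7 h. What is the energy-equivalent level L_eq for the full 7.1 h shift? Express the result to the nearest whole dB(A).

Weight each interval's intensity by its duration and average over T = 7.1 h:
Σ tᵢ·10^(Lᵢ/10) = 3.7·10^(55/10) + 0.9·10^(94/10) + 1.8·10^(84/10) + 0.7·10^(60/10) = 2.715e+09.
L_eq = 10·log₁₀(2.715e+09/7.1) = 85.82 dB(A).

86 dB(A)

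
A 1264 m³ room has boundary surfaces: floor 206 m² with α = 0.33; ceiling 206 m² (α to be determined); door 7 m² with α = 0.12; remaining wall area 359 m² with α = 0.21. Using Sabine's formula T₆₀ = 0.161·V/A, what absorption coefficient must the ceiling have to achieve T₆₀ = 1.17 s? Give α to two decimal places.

0.14

A = 0.161·V/T₆₀ = 0.161·1264/1.17 = 173.94 m² sabins.
Absorption from the other surfaces = 206·0.33 + 7·0.12 + 359·0.21 = 144.21 m², so the ceiling must supply 29.73 m² over 206 m².
α = 29.73/206 = 0.144.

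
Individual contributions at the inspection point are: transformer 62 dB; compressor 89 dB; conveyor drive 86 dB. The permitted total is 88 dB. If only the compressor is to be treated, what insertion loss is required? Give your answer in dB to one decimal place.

5.4 dB

The untreated sources together contribute 10^(62/10) + 10^(86/10) = 3.997e+08, i.e. 86.02 dB.
To meet 88 dB overall, the treated compressor may contribute at most 10^(88/10) − 3.997e+08 = 2.313e+08, i.e. 83.64 dB.
So the compressor must be reduced from 89 to 83.64 dB: IL = 5.36 dB.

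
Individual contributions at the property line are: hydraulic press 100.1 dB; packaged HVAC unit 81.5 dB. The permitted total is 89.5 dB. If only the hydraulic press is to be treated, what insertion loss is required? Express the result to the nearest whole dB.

The untreated sources together contribute 10^(81.5/10) = 1.413e+08, i.e. 81.50 dB.
The limit corresponds to 10^(89.5/10) = 8.913e+08; subtracting the fixed part leaves 7.500e+08 for the hydraulic press, i.e. 88.75 dB.
So the hydraulic press must be reduced from 100.1 to 88.75 dB: IL = 11.35 dB.

11 dB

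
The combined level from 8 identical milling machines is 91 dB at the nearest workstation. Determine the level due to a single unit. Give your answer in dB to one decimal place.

82.0 dB

For N identical incoherent sources L_total = L₁ + 10·log₁₀ N, so L₁ = 91 − 10·log₁₀(8) = 91 − 9.031.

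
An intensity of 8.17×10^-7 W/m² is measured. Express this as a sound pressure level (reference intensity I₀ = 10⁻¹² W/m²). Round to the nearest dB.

Dividing by I₀ shifts the exponent by 12: I/I₀ = 8.17×10^5.
L = 10·(0.9122 + 5) = 59.12 dB.

59 dB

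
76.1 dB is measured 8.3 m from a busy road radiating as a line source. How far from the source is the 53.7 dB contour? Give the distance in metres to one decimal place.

The 22.4 dB drop corresponds to a distance ratio of 10^(22.4/10) for a line source.
r₂ = 8.3·10^((76.1−53.7)/10) = 8.3·10^(22.4/10) = 1442.37 m.

1442.4 m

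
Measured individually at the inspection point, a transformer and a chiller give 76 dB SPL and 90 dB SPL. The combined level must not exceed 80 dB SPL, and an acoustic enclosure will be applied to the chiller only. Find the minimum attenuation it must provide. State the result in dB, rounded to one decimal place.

Fixed contribution from the other source: Σ 10^(L/10) = 10^(76/10) = 3.981e+07 (76.00 dB SPL).
To meet 80 dB SPL overall, the treated chiller may contribute at most 10^(80/10) − 3.981e+07 = 6.019e+07, i.e. 77.80 dB SPL.
Required insertion loss = 90 − 77.80 = 12.20 dB.

12.2 dB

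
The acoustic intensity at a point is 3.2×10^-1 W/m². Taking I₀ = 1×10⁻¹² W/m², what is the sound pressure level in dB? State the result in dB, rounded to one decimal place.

115.1 dB

L = 10·log₁₀(I/I₀) = 10·log₁₀(3.2×10^-1/10⁻¹²) = 10·log₁₀(3.2×10^11).
L = 10·(0.5051 + 11) = 115.05 dB.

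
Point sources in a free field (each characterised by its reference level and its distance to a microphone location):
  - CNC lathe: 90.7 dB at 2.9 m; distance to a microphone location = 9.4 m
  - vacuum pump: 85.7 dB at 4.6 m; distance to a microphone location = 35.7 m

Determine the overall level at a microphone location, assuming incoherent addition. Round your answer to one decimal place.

80.7 dB

Apply inverse-square spreading to bring every level to the receiver, then sum 10^(L/10).
CNC lathe: 90.7 − 20·log₁₀(9.4/2.9) = 90.7 − 10.21 = 80.49 dB.
vacuum pump: 85.7 − 20·log₁₀(35.7/4.6) = 85.7 − 17.80 = 67.90 dB.
Σ 10^(L/10) = 1.180e+08 → L_total = 10·log₁₀(1.180e+08) = 80.72 dB.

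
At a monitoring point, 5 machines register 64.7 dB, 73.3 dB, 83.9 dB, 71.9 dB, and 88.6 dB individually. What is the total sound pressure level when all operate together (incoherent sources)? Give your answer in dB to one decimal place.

For uncorrelated sources the intensities add, so convert each level to linear form, sum, and take 10·log₁₀ of the total.
Σ 10^(L/10) = 10^(64.7/10) + 10^(73.3/10) + 10^(83.9/10) + 10^(71.9/10) + 10^(88.6/10) = 1.010e+09.
L_total = 10·log₁₀(1.010e+09) = 90.04 dB.

90.0 dB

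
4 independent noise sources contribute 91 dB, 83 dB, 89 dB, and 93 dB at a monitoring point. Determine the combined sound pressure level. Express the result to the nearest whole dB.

For uncorrelated sources the intensities add, so convert each level to linear form, sum, and take 10·log₁₀ of the total.
Σ 10^(L/10) = 10^(91/10) + 10^(83/10) + 10^(89/10) + 10^(93/10) = 4.248e+09.
L_total = 10·log₁₀(4.248e+09) = 96.28 dB.

96 dB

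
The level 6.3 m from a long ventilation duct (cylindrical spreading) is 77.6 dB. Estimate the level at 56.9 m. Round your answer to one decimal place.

68.0 dB

For a line source, L₂ = L₁ − 10·log₁₀(r₂/r₁).
L₂ = 77.6 − 10·log₁₀(56.9/6.3) = 77.6 − 9.558 = 68.04 dB.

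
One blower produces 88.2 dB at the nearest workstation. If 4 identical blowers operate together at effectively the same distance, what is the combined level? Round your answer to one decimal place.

With 4 equal, uncorrelated contributions the intensity is 4× that of one unit, giving a rise of 10·log₁₀ 4.
L_total = 88.2 + 10·log₁₀(4) = 88.2 + 6.021 = 94.22 dB.

94.2 dB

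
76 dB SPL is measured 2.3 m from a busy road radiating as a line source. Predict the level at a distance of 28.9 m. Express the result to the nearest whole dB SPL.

65 dB SPL

Cylindrical spreading from a line source gives a 10·log₁₀(r₂/r₁) drop.
L₂ = 76 − 10·log₁₀(28.9/2.3) = 76 − 10.992 = 65.01 dB SPL.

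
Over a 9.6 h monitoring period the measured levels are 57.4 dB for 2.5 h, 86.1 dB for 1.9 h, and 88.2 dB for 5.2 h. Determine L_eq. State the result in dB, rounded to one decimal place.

86.4 dB

Weight each interval's intensity by its duration and average over T = 9.6 h:
Σ tᵢ·10^(Lᵢ/10) = 2.5·10^(57.4/10) + 1.9·10^(86.1/10) + 5.2·10^(88.2/10) = 4.211e+09.
L_eq = 10·log₁₀(4.211e+09/9.6) = 86.42 dB.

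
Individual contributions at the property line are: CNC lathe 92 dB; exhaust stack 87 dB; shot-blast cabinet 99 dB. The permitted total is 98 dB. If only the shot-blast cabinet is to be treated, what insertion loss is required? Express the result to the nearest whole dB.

Fixed contribution from the other sources: Σ 10^(L/10) = 10^(92/10) + 10^(87/10) = 2.086e+09 (93.19 dB).
To meet 98 dB overall, the treated shot-blast cabinet may contribute at most 10^(98/10) − 2.086e+09 = 4.223e+09, i.e. 96.26 dB.
So the shot-blast cabinet must be reduced from 99 to 96.26 dB: IL = 2.74 dB.

3 dB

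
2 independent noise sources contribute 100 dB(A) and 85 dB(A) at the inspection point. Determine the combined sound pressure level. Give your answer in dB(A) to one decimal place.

100.1 dB(A)

Incoherent sources combine by intensity addition: L_total = 10·log₁₀(Σ 10^(L_i/10)).
Σ 10^(L/10) = 10^(100/10) + 10^(85/10) = 1.032e+10.
L_total = 10·log₁₀(1.032e+10) = 100.14 dB(A).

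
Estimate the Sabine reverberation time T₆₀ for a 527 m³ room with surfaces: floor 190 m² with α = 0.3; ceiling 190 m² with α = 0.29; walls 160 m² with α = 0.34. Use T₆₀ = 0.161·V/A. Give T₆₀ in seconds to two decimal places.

0.51 s

Summing Sᵢαᵢ: 190·0.3 + 190·0.29 + 160·0.34 = 166.50 m².
T₆₀ = 0.161 × 527 / 166.50 = 0.510 s.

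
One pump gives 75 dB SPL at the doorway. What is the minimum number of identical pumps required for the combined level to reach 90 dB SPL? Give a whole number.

The shortfall is 90 − 75 = 15.0 dB, and N units add 10·log₁₀ N, so need 10·log₁₀ N ≥ 15.0.
N ≥ 10^(15.0/10) = 31.623, so N = 32.

32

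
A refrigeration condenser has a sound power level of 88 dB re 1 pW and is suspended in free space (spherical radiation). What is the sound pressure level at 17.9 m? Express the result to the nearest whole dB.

The power spreads over a sphere of area 4π·r², so L_p = L_w − 10·log₁₀(4π·r²).
4π·r² = 4026 m², 10·log₁₀ of that is 36.049 dB.
L_p = 88 − 36.049 = 51.95 dB.

52 dB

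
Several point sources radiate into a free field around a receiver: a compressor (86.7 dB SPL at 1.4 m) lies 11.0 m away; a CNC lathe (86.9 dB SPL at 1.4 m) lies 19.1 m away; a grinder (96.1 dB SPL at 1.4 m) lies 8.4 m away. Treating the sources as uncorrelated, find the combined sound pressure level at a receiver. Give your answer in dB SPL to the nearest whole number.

First find each source's level at the receiver (point-source: −20·log₁₀(r/r_ref)), then combine on an intensity basis.
compressor: 86.7 − 20·log₁₀(11.0/1.4) = 86.7 − 17.91 = 68.79 dB SPL.
CNC lathe: 86.9 − 20·log₁₀(19.1/1.4) = 86.9 − 22.70 = 64.20 dB SPL.
grinder: 96.1 − 20·log₁₀(8.4/1.4) = 96.1 − 15.56 = 80.54 dB SPL.
Σ 10^(L/10) = 1.234e+08 → L_total = 10·log₁₀(1.234e+08) = 80.91 dB SPL.

81 dB SPL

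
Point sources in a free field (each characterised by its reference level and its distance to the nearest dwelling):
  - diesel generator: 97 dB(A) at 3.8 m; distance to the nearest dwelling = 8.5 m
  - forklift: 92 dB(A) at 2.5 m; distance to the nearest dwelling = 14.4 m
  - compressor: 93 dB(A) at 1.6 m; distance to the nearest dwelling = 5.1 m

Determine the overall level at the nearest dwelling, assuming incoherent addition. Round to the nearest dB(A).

Propagate each source to the receiver with L = L_ref − 20·log₁₀(r/r_ref), then add intensities.
diesel generator: 97 − 20·log₁₀(8.5/3.8) = 97 − 6.99 = 90.01 dB(A).
forklift: 92 − 20·log₁₀(14.4/2.5) = 92 − 15.21 = 76.79 dB(A).
compressor: 93 − 20·log₁₀(5.1/1.6) = 93 − 10.07 = 82.93 dB(A).
Σ 10^(L/10) = 1.246e+09 → L_total = 10·log₁₀(1.246e+09) = 90.95 dB(A).

91 dB(A)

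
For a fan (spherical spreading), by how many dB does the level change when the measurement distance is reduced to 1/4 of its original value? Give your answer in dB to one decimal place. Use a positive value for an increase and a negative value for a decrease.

+12.0 dB

With spherical spreading the level changes by −20·log₁₀(r₂/r₁).
ΔL = −20·log₁₀(0.25) = +12.04 dB.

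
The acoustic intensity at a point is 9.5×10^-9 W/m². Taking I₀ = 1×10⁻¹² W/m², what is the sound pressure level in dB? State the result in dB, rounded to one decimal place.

I/I₀ = 9.5×10^-9/10⁻¹² = 9.5×10^3, and L = 10·log₁₀(I/I₀).
L = 10·(0.9777 + 3) = 39.78 dB.

39.8 dB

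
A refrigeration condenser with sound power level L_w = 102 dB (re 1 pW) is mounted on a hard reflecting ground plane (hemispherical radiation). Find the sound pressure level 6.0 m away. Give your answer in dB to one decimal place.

Free-field hemispherical radiation: L_p = L_w − 10·log₁₀(2π·r²), r = 6.0 m.
2π·r² = 226.2 m², 10·log₁₀ of that is 23.545 dB.
L_p = 102 − 23.545 = 78.46 dB.

78.5 dB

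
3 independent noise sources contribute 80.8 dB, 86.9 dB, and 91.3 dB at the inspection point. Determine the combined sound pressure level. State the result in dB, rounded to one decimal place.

92.9 dB

For uncorrelated sources the intensities add, so convert each level to linear form, sum, and take 10·log₁₀ of the total.
Σ 10^(L/10) = 10^(80.8/10) + 10^(86.9/10) + 10^(91.3/10) = 1.959e+09.
L_total = 10·log₁₀(1.959e+09) = 92.92 dB.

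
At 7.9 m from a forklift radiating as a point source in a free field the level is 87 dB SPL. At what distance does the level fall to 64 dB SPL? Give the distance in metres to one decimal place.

For a point source L₁ − L₂ = 20·log₁₀(r₂/r₁), so r₂ = r₁·10^((L₁−L₂)/20).
r₂ = 7.9·10^((87−64)/20) = 7.9·10^(23.0/20) = 111.59 m.

111.6 m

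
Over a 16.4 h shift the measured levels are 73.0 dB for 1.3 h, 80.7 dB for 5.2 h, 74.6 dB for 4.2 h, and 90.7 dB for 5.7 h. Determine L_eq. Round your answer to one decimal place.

Weight each interval's intensity by its duration and average over T = 16.4 h:
Σ tᵢ·10^(Lᵢ/10) = 1.3·10^(73.0/10) + 5.2·10^(80.7/10) + 4.2·10^(74.6/10) + 5.7·10^(90.7/10) = 7.455e+09.
L_eq = 10·log₁₀(7.455e+09/16.4) = 86.58 dB.

86.6 dB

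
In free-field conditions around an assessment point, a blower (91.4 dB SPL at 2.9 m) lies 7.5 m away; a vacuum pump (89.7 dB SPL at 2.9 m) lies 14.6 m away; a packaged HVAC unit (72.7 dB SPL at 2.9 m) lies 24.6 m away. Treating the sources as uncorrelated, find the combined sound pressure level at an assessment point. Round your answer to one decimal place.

Apply inverse-square spreading to bring every level to the receiver, then sum 10^(L/10).
blower: 91.4 − 20·log₁₀(7.5/2.9) = 91.4 − 8.25 = 83.15 dB SPL.
vacuum pump: 89.7 − 20·log₁₀(14.6/2.9) = 89.7 − 14.04 = 75.66 dB SPL.
packaged HVAC unit: 72.7 − 20·log₁₀(24.6/2.9) = 72.7 − 18.57 = 54.13 dB SPL.
Σ 10^(L/10) = 2.435e+08 → L_total = 10·log₁₀(2.435e+08) = 83.86 dB SPL.

83.9 dB SPL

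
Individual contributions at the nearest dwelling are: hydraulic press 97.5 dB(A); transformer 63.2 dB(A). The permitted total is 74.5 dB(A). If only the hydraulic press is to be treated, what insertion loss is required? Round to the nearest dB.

Fixed contribution from the other source: Σ 10^(L/10) = 10^(63.2/10) = 2.089e+06 (63.20 dB(A)).
The limit corresponds to 10^(74.5/10) = 2.818e+07; subtracting the fixed part leaves 2.609e+07 for the hydraulic press, i.e. 74.17 dB(A).
Required insertion loss = 97.5 − 74.17 = 23.33 dB.

23 dB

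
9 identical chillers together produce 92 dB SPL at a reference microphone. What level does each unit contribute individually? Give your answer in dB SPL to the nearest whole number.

Dividing the total intensity by 9 lowers the level by 10·log₁₀ 9 = 9.542 dB: L₁ = 92 − 9.542.

82 dB SPL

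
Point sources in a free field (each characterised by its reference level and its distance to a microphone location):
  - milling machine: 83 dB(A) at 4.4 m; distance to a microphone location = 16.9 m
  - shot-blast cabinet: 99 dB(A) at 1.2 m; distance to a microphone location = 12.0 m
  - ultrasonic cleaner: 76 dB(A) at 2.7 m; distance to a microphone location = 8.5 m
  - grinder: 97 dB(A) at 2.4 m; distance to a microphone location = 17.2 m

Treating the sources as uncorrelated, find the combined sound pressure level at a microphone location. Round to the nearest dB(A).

83 dB(A)

Propagate each source to the receiver with L = L_ref − 20·log₁₀(r/r_ref), then add intensities.
milling machine: 83 − 20·log₁₀(16.9/4.4) = 83 − 11.69 = 71.31 dB(A).
shot-blast cabinet: 99 − 20·log₁₀(12.0/1.2) = 99 − 20.00 = 79.00 dB(A).
ultrasonic cleaner: 76 − 20·log₁₀(8.5/2.7) = 76 − 9.96 = 66.04 dB(A).
grinder: 97 − 20·log₁₀(17.2/2.4) = 97 − 17.11 = 79.89 dB(A).
Σ 10^(L/10) = 1.946e+08 → L_total = 10·log₁₀(1.946e+08) = 82.89 dB(A).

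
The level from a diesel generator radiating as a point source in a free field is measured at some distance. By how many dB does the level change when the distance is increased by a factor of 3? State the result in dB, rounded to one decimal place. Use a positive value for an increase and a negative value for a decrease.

-9.5 dB

A point source loses 6 dB per doubling of distance; generally ΔL = −20·log₁₀(r₂/r₁).
ΔL = −20·log₁₀(3) = -9.54 dB.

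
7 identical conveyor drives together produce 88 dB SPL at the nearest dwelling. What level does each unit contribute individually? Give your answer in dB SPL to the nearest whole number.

7 equal contributions raise the level by 10·log₁₀ 7 = 8.451 dB, so each unit alone gives 88 − 8.451.

80 dB SPL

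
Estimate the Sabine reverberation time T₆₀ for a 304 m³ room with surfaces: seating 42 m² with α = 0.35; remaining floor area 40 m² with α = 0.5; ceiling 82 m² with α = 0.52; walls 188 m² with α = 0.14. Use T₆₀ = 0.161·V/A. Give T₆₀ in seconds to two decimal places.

0.47 s

A = Σ Sᵢαᵢ = 42·0.35 + 40·0.5 + 82·0.52 + 188·0.14 = 103.66 m².
T₆₀ = 0.161·V/A = 0.161·304/103.66 = 0.472 s.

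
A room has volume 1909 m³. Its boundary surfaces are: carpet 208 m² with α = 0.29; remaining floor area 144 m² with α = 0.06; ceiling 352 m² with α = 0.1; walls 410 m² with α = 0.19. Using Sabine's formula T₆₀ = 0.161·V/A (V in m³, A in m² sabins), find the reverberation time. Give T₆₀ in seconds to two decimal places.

1.69 s

A = Σ Sᵢαᵢ = 208·0.29 + 144·0.06 + 352·0.1 + 410·0.19 = 182.06 m².
T₆₀ = 0.161 × 1909 / 182.06 = 1.688 s.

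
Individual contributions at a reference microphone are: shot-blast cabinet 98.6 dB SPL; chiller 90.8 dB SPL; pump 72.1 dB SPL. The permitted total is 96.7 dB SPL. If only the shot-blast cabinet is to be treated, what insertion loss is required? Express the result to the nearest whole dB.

Fixed contribution from the other sources: Σ 10^(L/10) = 10^(90.8/10) + 10^(72.1/10) = 1.218e+09 (90.86 dB SPL).
To meet 96.7 dB SPL overall, the treated shot-blast cabinet may contribute at most 10^(96.7/10) − 1.218e+09 = 3.459e+09, i.e. 95.39 dB SPL.
So the shot-blast cabinet must be reduced from 98.6 to 95.39 dB SPL: IL = 3.21 dB.

3 dB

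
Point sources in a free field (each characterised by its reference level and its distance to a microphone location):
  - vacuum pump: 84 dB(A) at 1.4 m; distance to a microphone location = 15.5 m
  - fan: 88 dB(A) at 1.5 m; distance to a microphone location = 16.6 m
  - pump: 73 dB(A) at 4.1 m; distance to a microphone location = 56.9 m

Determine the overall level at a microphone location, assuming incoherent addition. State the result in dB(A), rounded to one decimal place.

Propagate each source to the receiver with L = L_ref − 20·log₁₀(r/r_ref), then add intensities.
vacuum pump: 84 − 20·log₁₀(15.5/1.4) = 84 − 20.88 = 63.12 dB(A).
fan: 88 − 20·log₁₀(16.6/1.5) = 88 − 20.88 = 67.12 dB(A).
pump: 73 − 20·log₁₀(56.9/4.1) = 73 − 22.85 = 50.15 dB(A).
Σ 10^(L/10) = 7.305e+06 → L_total = 10·log₁₀(7.305e+06) = 68.64 dB(A).

68.6 dB(A)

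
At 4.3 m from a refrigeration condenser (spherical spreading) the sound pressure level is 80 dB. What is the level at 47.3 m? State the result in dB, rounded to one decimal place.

59.2 dB

Point-source attenuation: ΔL = 20·log₁₀(r₂/r₁) = 20·log₁₀(47.3/4.3) = 20.828 dB.
L₂ = 80 − 20·log₁₀(47.3/4.3) = 80 − 20.828 = 59.17 dB.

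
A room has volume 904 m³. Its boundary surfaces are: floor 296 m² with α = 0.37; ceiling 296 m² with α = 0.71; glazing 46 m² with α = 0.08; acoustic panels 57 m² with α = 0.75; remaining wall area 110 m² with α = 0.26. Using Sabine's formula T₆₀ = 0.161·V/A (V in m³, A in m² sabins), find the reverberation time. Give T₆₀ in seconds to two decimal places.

Total absorption A = 296·0.37 + 296·0.71 + 46·0.08 + 57·0.75 + 110·0.26 = 394.71 m² sabins.
T₆₀ = 0.161·V/A = 0.161·904/394.71 = 0.369 s.

0.37 s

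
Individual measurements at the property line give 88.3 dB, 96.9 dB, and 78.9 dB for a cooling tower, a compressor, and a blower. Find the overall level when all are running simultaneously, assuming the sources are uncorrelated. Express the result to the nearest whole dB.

98 dB

Incoherent sources combine by intensity addition: L_total = 10·log₁₀(Σ 10^(L_i/10)).
Σ 10^(L/10) = 10^(88.3/10) + 10^(96.9/10) + 10^(78.9/10) = 5.651e+09.
L_total = 10·log₁₀(5.651e+09) = 97.52 dB.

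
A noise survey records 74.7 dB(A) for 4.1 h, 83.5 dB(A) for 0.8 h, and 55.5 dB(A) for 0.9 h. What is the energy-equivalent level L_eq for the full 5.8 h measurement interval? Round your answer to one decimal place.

77.1 dB(A)

Weight each interval's intensity by its duration and average over T = 5.8 h:
Σ tᵢ·10^(Lᵢ/10) = 4.1·10^(74.7/10) + 0.8·10^(83.5/10) + 0.9·10^(55.5/10) = 3.004e+08.
L_eq = 10·log₁₀(3.004e+08/5.8) = 77.14 dB(A).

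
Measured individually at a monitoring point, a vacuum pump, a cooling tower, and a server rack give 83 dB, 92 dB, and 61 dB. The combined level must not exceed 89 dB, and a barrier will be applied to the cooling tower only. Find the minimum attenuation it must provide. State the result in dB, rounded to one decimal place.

The untreated sources together contribute 10^(83/10) + 10^(61/10) = 2.008e+08, i.e. 83.03 dB.
The limit corresponds to 10^(89/10) = 7.943e+08; subtracting the fixed part leaves 5.935e+08 for the cooling tower, i.e. 87.73 dB.
So the cooling tower must be reduced from 92 to 87.73 dB: IL = 4.27 dB.

4.3 dB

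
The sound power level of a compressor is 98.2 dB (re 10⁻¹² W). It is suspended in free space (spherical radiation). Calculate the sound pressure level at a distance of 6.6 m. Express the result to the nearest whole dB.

71 dB

The power spreads over a sphere of area 4π·r², so L_p = L_w − 10·log₁₀(4π·r²).
4π·r² = 547.4 m², 10·log₁₀ of that is 27.383 dB.
L_p = 98.2 − 27.383 = 70.82 dB.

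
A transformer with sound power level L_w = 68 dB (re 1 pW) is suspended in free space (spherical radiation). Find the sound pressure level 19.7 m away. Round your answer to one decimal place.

L_p = L_w − 10·log₁₀(4π·r²) with r = 19.7 m.
4π·r² = 4877 m², 10·log₁₀ of that is 36.881 dB.
L_p = 68 − 36.881 = 31.12 dB.

31.1 dB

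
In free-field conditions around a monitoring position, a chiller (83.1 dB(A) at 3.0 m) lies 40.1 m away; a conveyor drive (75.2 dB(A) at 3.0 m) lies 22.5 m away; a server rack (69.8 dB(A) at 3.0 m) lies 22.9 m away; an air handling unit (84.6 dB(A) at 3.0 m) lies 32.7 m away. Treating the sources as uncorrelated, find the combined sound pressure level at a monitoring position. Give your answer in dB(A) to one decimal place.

Apply inverse-square spreading to bring every level to the receiver, then sum 10^(L/10).
chiller: 83.1 − 20·log₁₀(40.1/3.0) = 83.1 − 22.52 = 60.58 dB(A).
conveyor drive: 75.2 − 20·log₁₀(22.5/3.0) = 75.2 − 17.50 = 57.70 dB(A).
server rack: 69.8 − 20·log₁₀(22.9/3.0) = 69.8 − 17.65 = 52.15 dB(A).
air handling unit: 84.6 − 20·log₁₀(32.7/3.0) = 84.6 − 20.75 = 63.85 dB(A).
Σ 10^(L/10) = 4.323e+06 → L_total = 10·log₁₀(4.323e+06) = 66.36 dB(A).

66.4 dB(A)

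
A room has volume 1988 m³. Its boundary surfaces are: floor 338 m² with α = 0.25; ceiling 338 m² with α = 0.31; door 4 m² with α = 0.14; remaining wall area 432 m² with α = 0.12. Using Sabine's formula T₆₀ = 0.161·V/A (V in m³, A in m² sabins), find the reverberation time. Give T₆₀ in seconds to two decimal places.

1.32 s

A = Σ Sᵢαᵢ = 338·0.25 + 338·0.31 + 4·0.14 + 432·0.12 = 241.68 m².
T₆₀ = 0.161·V/A = 0.161·1988/241.68 = 1.324 s.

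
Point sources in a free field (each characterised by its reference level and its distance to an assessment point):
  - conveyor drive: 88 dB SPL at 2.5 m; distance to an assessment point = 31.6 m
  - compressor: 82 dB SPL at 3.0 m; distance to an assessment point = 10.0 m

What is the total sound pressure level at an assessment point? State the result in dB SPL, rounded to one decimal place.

72.6 dB SPL

Propagate each source to the receiver with L = L_ref − 20·log₁₀(r/r_ref), then add intensities.
conveyor drive: 88 − 20·log₁₀(31.6/2.5) = 88 − 22.03 = 65.97 dB SPL.
compressor: 82 − 20·log₁₀(10.0/3.0) = 82 − 10.46 = 71.54 dB SPL.
Σ 10^(L/10) = 1.821e+07 → L_total = 10·log₁₀(1.821e+07) = 72.60 dB SPL.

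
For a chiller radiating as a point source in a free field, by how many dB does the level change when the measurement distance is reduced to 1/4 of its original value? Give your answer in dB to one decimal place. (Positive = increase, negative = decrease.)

+12.0 dB

Point-source spreading: ΔL = −20·log₁₀(r₂/r₁).
ΔL = −20·log₁₀(0.25) = +12.04 dB.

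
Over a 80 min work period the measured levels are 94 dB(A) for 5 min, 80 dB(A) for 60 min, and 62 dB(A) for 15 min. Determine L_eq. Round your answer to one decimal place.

The energy average is taken in the linear domain: L_eq = 10·log₁₀[(Σ tᵢ·10^(Lᵢ/10))/T], T = 80 min.
Σ tᵢ·10^(Lᵢ/10) = 5·10^(94/10) + 60·10^(80/10) + 15·10^(62/10) = 1.858e+10.
L_eq = 10·log₁₀(1.858e+10/80) = 83.66 dB(A).

83.7 dB(A)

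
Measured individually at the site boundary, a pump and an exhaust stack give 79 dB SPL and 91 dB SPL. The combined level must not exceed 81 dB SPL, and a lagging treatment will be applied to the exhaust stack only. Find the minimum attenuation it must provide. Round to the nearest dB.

14 dB

Everything except the exhaust stack sums to 10^(79/10) = 7.943e+07 in linear terms, 79.00 dB SPL.
The limit corresponds to 10^(81/10) = 1.259e+08; subtracting the fixed part leaves 4.646e+07 for the exhaust stack, i.e. 76.67 dB SPL.
Required insertion loss = 91 − 76.67 = 14.33 dB.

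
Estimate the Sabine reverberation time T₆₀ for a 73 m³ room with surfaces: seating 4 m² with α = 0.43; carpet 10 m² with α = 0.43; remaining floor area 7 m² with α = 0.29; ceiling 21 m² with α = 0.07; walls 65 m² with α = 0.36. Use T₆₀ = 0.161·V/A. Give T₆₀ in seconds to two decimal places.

0.36 s

Total absorption A = 4·0.43 + 10·0.43 + 7·0.29 + 21·0.07 + 65·0.36 = 32.92 m² sabins.
T₆₀ = 0.161·V/A = 0.161·73/32.92 = 0.357 s.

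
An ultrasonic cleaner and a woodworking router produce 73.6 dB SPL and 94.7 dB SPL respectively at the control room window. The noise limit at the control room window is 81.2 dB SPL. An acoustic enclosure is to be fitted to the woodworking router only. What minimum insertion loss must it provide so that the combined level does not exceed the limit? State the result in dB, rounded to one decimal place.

14.3 dB

Everything except the woodworking router sums to 10^(73.6/10) = 2.291e+07 in linear terms, 73.60 dB SPL.
To meet 81.2 dB SPL overall, the treated woodworking router may contribute at most 10^(81.2/10) − 2.291e+07 = 1.089e+08, i.e. 80.37 dB SPL.
Required insertion loss = 94.7 − 80.37 = 14.33 dB.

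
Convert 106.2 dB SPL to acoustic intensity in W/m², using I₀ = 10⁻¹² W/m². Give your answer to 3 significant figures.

0.0417 W/m²

L = 10·log₁₀(I/I₀) ⇒ I = I₀·10^(L/10) = 10⁻¹² × 10^10.62.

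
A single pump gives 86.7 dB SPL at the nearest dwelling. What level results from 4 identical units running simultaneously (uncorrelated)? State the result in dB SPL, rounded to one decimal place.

92.7 dB SPL

N identical incoherent sources raise the level by 10·log₁₀ N.
L_total = 86.7 + 10·log₁₀(4) = 86.7 + 6.021 = 92.72 dB SPL.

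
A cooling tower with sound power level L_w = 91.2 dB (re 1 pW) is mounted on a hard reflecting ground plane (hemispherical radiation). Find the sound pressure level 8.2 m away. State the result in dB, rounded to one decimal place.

64.9 dB

Free-field hemispherical radiation: L_p = L_w − 10·log₁₀(2π·r²), r = 8.2 m.
2π·r² = 422.5 m², 10·log₁₀ of that is 26.258 dB.
L_p = 91.2 − 26.258 = 64.94 dB.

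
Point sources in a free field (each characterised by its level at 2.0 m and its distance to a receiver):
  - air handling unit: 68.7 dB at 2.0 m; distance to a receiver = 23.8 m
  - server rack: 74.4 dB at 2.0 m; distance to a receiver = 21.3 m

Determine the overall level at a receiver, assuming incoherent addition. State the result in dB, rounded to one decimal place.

Apply inverse-square spreading to bring every level to the receiver, then sum 10^(L/10).
air handling unit: 68.7 − 20·log₁₀(23.8/2.0) = 68.7 − 21.51 = 47.19 dB.
server rack: 74.4 − 20·log₁₀(21.3/2.0) = 74.4 − 20.55 = 53.85 dB.
Σ 10^(L/10) = 2.952e+05 → L_total = 10·log₁₀(2.952e+05) = 54.70 dB.

54.7 dB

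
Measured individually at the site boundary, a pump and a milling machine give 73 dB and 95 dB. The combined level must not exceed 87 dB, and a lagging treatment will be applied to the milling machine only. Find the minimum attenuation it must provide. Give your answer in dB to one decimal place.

Fixed contribution from the other source: Σ 10^(L/10) = 10^(73/10) = 1.995e+07 (73.00 dB).
The limit corresponds to 10^(87/10) = 5.012e+08; subtracting the fixed part leaves 4.812e+08 for the milling machine, i.e. 86.82 dB.
Required insertion loss = 95 − 86.82 = 8.18 dB.

8.2 dB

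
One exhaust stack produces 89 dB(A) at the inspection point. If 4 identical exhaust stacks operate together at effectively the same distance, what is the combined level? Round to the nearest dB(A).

L_total = L₁ + 10·log₁₀ N for N identical incoherent sources.
L_total = 89 + 10·log₁₀(4) = 89 + 6.021 = 95.02 dB(A).

95 dB(A)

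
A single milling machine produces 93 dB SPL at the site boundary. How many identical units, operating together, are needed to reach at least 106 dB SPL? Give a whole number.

20

Need L₁ + 10·log₁₀ N ≥ 106, i.e. log₁₀ N ≥ 1.30.
N ≥ 10^(13.0/10) = 19.953, so N = 20.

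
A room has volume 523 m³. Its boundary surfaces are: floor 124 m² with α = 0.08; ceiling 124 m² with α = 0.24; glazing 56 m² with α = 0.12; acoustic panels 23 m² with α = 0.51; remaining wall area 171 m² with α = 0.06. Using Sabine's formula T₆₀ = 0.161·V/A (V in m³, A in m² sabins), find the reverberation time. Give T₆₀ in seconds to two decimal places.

Summing Sᵢαᵢ: 124·0.08 + 124·0.24 + 56·0.12 + 23·0.51 + 171·0.06 = 68.39 m².
T₆₀ = 0.161·V/A = 0.161·523/68.39 = 1.231 s.

1.23 s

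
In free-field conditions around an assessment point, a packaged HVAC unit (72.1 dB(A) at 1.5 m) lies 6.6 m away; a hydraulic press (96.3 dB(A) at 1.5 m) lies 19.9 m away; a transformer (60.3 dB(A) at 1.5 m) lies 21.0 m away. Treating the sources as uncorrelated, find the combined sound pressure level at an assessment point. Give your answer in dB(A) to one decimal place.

74.0 dB(A)

First find each source's level at the receiver (point-source: −20·log₁₀(r/r_ref)), then combine on an intensity basis.
packaged HVAC unit: 72.1 − 20·log₁₀(6.6/1.5) = 72.1 − 12.87 = 59.23 dB(A).
hydraulic press: 96.3 − 20·log₁₀(19.9/1.5) = 96.3 − 22.46 = 73.84 dB(A).
transformer: 60.3 − 20·log₁₀(21.0/1.5) = 60.3 − 22.92 = 37.38 dB(A).
Σ 10^(L/10) = 2.508e+07 → L_total = 10·log₁₀(2.508e+07) = 73.99 dB(A).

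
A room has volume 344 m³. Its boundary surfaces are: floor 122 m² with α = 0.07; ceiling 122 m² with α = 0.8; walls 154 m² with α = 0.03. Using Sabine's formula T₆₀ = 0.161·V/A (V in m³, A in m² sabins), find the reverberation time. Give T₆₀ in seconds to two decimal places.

0.50 s

A = Σ Sᵢαᵢ = 122·0.07 + 122·0.8 + 154·0.03 = 110.76 m².
T₆₀ = 0.161·V/A = 0.161·344/110.76 = 0.500 s.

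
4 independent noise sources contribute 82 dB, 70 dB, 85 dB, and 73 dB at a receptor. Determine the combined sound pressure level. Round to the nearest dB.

87 dB

For uncorrelated sources the intensities add, so convert each level to linear form, sum, and take 10·log₁₀ of the total.
Σ 10^(L/10) = 10^(82/10) + 10^(70/10) + 10^(85/10) + 10^(73/10) = 5.047e+08.
L_total = 10·log₁₀(5.047e+08) = 87.03 dB.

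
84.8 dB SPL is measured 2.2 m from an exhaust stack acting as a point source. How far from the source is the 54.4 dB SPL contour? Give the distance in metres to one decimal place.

For a point source L₁ − L₂ = 20·log₁₀(r₂/r₁), so r₂ = r₁·10^((L₁−L₂)/20).
r₂ = 2.2·10^((84.8−54.4)/20) = 2.2·10^(30.4/20) = 72.85 m.

72.8 m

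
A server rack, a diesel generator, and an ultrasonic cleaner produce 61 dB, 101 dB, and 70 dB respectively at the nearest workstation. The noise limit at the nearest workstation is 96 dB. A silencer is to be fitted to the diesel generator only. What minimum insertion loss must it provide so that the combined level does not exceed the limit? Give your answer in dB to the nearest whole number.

Everything except the diesel generator sums to 10^(61/10) + 10^(70/10) = 1.126e+07 in linear terms, 70.51 dB.
To meet 96 dB overall, the treated diesel generator may contribute at most 10^(96/10) − 1.126e+07 = 3.970e+09, i.e. 95.99 dB.
Required insertion loss = 101 − 95.99 = 5.01 dB.

5 dB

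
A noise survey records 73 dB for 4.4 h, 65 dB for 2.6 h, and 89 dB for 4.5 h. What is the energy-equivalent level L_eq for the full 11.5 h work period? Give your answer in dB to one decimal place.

L_eq = 10·log₁₀[(1/T)·Σ tᵢ·10^(Lᵢ/10)] with T = 11.5 h.
Σ tᵢ·10^(Lᵢ/10) = 4.4·10^(73/10) + 2.6·10^(65/10) + 4.5·10^(89/10) = 3.670e+09.
L_eq = 10·log₁₀(3.670e+09/11.5) = 85.04 dB.

85.0 dB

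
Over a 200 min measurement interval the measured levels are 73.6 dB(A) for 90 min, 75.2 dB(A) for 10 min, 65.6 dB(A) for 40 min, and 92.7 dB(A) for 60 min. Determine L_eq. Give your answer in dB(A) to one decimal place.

87.6 dB(A)

L_eq = 10·log₁₀[(1/T)·Σ tᵢ·10^(Lᵢ/10)] with T = 200 min.
Σ tᵢ·10^(Lᵢ/10) = 90·10^(73.6/10) + 10·10^(75.2/10) + 40·10^(65.6/10) + 60·10^(92.7/10) = 1.143e+11.
L_eq = 10·log₁₀(1.143e+11/200) = 87.57 dB(A).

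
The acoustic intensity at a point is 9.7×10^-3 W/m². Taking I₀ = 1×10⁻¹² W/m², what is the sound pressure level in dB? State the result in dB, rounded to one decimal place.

I/I₀ = 9.7×10^-3/10⁻¹² = 9.7×10^9, and L = 10·log₁₀(I/I₀).
L = 10·(0.9868 + 9) = 99.87 dB.

99.9 dB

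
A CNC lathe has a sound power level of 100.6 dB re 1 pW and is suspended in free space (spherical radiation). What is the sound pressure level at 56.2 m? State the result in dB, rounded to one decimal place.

L_p = L_w − 10·log₁₀(4π·r²) with r = 56.2 m.
4π·r² = 3.969e+04 m², 10·log₁₀ of that is 45.987 dB.
L_p = 100.6 − 45.987 = 54.61 dB.

54.6 dB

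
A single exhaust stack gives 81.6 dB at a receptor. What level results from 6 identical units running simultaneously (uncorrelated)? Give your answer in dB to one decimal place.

89.4 dB

With 6 equal, uncorrelated contributions the intensity is 6× that of one unit, giving a rise of 10·log₁₀ 6.
L_total = 81.6 + 10·log₁₀(6) = 81.6 + 7.782 = 89.38 dB.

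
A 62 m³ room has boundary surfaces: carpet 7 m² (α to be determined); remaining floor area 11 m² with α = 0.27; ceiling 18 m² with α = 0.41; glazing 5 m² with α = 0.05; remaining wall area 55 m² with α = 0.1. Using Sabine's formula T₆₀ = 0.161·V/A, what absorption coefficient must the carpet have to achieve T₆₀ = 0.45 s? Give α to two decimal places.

Required total absorption A = 0.161·62/0.45 = 22.18 m².
Absorption from the other surfaces = 11·0.27 + 18·0.41 + 5·0.05 + 55·0.1 = 16.10 m², so the carpet must supply 6.08 m² over 7 m².
α = 6.08/7 = 0.869.

0.87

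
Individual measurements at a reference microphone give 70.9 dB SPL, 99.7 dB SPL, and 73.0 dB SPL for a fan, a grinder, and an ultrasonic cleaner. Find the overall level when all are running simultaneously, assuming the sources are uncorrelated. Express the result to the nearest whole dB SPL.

100 dB SPL

For uncorrelated sources the intensities add, so convert each level to linear form, sum, and take 10·log₁₀ of the total.
Σ 10^(L/10) = 10^(70.9/10) + 10^(99.7/10) + 10^(73.0/10) = 9.365e+09.
L_total = 10·log₁₀(9.365e+09) = 99.71 dB SPL.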